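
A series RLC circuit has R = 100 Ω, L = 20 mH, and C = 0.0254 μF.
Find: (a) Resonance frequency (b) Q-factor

Step 1 — Resonance condition Im(Z)=0 gives ω₀ = 1/√(LC).
Step 2 — ω₀ = 1/√(0.02·2.54e-08) = 4.437e+04 rad/s.
Step 3 — f₀ = ω₀/(2π) = 7061 Hz.
Step 4 — Series Q: Q = ω₀L/R = 4.437e+04·0.02/100 = 8.874.

(a) f₀ = 7061 Hz  (b) Q = 8.874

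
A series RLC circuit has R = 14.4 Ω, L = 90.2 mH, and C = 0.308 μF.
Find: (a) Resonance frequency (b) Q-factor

Step 1 — Resonance condition Im(Z)=0 gives ω₀ = 1/√(LC).
Step 2 — ω₀ = 1/√(0.0902·3.08e-07) = 6000 rad/s.
Step 3 — f₀ = ω₀/(2π) = 954.9 Hz.
Step 4 — Series Q: Q = ω₀L/R = 6000·0.0902/14.4 = 37.58.

(a) f₀ = 954.9 Hz  (b) Q = 37.58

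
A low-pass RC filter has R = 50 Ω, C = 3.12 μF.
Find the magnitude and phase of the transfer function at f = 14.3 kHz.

Step 1 — Angular frequency: ω = 2π·1.43e+04 = 8.985e+04 rad/s.
Step 2 — Transfer function: H(jω) = 1/(1 + jωRC).
Step 3 — Denominator: 1 + jωRC = 1 + j·8.985e+04·50·3.12e-06 = 1 + j14.02.
Step 4 — H = 0.005064 - j0.07098.
Step 5 — Magnitude: |H| = 0.07116 (-23.0 dB); phase: φ = -85.9°.

|H| = 0.07116 (-23.0 dB), φ = -85.9°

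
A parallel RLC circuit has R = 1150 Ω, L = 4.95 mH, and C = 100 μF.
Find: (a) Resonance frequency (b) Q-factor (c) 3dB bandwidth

Step 1 — Resonance: ω₀ = 1/√(LC) = 1/√(0.00495·0.0001) = 1421 rad/s.
Step 2 — f₀ = ω₀/(2π) = 226.2 Hz.
Step 3 — Parallel Q: Q = R/(ω₀L) = 1150/(1421·0.00495) = 163.5.
Step 4 — Bandwidth: Δω = ω₀/Q = 8.696 rad/s; BW = Δω/(2π) = 1.384 Hz.

(a) f₀ = 226.2 Hz  (b) Q = 163.5  (c) BW = 1.384 Hz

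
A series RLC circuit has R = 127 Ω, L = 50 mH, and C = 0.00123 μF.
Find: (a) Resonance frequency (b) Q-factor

Step 1 — Resonance condition Im(Z)=0 gives ω₀ = 1/√(LC).
Step 2 — ω₀ = 1/√(0.05·1.23e-09) = 1.275e+05 rad/s.
Step 3 — f₀ = ω₀/(2π) = 2.029e+04 Hz.
Step 4 — Series Q: Q = ω₀L/R = 1.275e+05·0.05/127 = 50.2.

(a) f₀ = 2.029e+04 Hz  (b) Q = 50.2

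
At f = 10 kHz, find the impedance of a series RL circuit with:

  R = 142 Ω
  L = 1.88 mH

Step 1 — Angular frequency: ω = 2π·f = 2π·1e+04 = 6.283e+04 rad/s.
Step 2 — Component impedances:
  R: Z = R = 142 Ω
  L: Z = jωL = j·6.283e+04·0.00188 = 0 + j118.1 Ω
Step 3 — Series combination: Z_total = R + L = 142 + j118.1 Ω = 184.7∠39.8° Ω.

Z = 142 + j118.1 Ω = 184.7∠39.8° Ω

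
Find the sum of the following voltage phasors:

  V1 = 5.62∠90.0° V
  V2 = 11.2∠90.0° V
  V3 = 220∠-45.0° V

Step 1 — Convert each phasor to rectangular form:
  V1 = 5.62·(cos(90.0°) + j·sin(90.0°)) = 0 + j5.62 V
  V2 = 11.2·(cos(90.0°) + j·sin(90.0°)) = 0 + j11.2 V
  V3 = 220·(cos(-45.0°) + j·sin(-45.0°)) = 155.6 - j155.6 V
Step 2 — Sum components: V_total = 155.6 - j138.7 V.
Step 3 — Convert to polar: |V_total| = 208.4 V, ∠V_total = -41.7°.

V_total = 208.4∠-41.7° V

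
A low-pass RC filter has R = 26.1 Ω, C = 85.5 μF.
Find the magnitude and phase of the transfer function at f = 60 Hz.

Step 1 — Angular frequency: ω = 2π·60 = 377 rad/s.
Step 2 — Transfer function: H(jω) = 1/(1 + jωRC).
Step 3 — Denominator: 1 + jωRC = 1 + j·377·26.1·8.55e-05 = 1 + j0.8413.
Step 4 — H = 0.5856 - j0.4926.
Step 5 — Magnitude: |H| = 0.7652 (-2.3 dB); phase: φ = -40.1°.

|H| = 0.7652 (-2.3 dB), φ = -40.1°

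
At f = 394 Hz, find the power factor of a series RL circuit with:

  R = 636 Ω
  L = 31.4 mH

Step 1 — Angular frequency: ω = 2π·f = 2π·394 = 2476 rad/s.
Step 2 — Component impedances:
  R: Z = R = 636 Ω
  L: Z = jωL = j·2476·0.0314 = 0 + j77.73 Ω
Step 3 — Series combination: Z_total = R + L = 636 + j77.73 Ω = 640.7∠7.0° Ω.
Step 4 — Power factor: PF = cos(φ) = Re(Z)/|Z| = 636/640.73 = 0.9926.
Step 5 — Type: Im(Z) = 77.73 ⇒ lagging (phase φ = 7.0°).

PF = 0.9926 (lagging, φ = 7.0°)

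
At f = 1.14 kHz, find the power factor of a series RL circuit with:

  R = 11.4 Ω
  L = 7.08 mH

Step 1 — Angular frequency: ω = 2π·f = 2π·1140 = 7163 rad/s.
Step 2 — Component impedances:
  R: Z = R = 11.4 Ω
  L: Z = jωL = j·7163·0.00708 = 0 + j50.71 Ω
Step 3 — Series combination: Z_total = R + L = 11.4 + j50.71 Ω = 51.98∠77.3° Ω.
Step 4 — Power factor: PF = cos(φ) = Re(Z)/|Z| = 11.4/51.98 = 0.2193.
Step 5 — Type: Im(Z) = 50.71 ⇒ lagging (phase φ = 77.3°).

PF = 0.2193 (lagging, φ = 77.3°)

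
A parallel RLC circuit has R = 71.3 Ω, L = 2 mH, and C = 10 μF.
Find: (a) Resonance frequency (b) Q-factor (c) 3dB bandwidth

Step 1 — Resonance: ω₀ = 1/√(LC) = 1/√(0.002·1e-05) = 7071 rad/s.
Step 2 — f₀ = ω₀/(2π) = 1125 Hz.
Step 3 — Parallel Q: Q = R/(ω₀L) = 71.3/(7071·0.002) = 5.042.
Step 4 — Bandwidth: Δω = ω₀/Q = 1403 rad/s; BW = Δω/(2π) = 223.2 Hz.

(a) f₀ = 1125 Hz  (b) Q = 5.042  (c) BW = 223.2 Hz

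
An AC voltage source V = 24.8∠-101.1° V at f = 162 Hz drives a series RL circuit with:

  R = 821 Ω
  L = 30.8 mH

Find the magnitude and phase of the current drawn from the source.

Step 1 — Angular frequency: ω = 2π·f = 2π·162 = 1018 rad/s.
Step 2 — Component impedances:
  R: Z = R = 821 Ω
  L: Z = jωL = j·1018·0.0308 = 0 + j31.35 Ω
Step 3 — Series combination: Z_total = R + L = 821 + j31.35 Ω = 821.6∠2.2° Ω.
Step 4 — Source phasor: V = 24.8∠-101.1° V = -4.775 - j24.34 V.
Step 5 — Ohm's law: I = V / Z_total = (-4.775 - j24.34) / (821 + j31.35) = -0.006937 - j0.02938 A.
Step 6 — Convert to polar: |I| = 0.03019 A, ∠I = -103.3°.

I = 0.03019∠-103.3° A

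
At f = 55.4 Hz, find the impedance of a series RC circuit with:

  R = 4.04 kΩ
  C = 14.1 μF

Step 1 — Angular frequency: ω = 2π·f = 2π·55.4 = 348.1 rad/s.
Step 2 — Component impedances:
  R: Z = R = 4040 Ω
  C: Z = 1/(jωC) = -j/(ω·C) = 0 - j203.7 Ω
Step 3 — Series combination: Z_total = R + C = 4040 - j203.7 Ω = 4045∠-2.9° Ω.

Z = 4040 - j203.7 Ω = 4045∠-2.9° Ω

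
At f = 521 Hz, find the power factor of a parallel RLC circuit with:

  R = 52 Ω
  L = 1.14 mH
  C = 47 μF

Step 1 — Angular frequency: ω = 2π·f = 2π·521 = 3274 rad/s.
Step 2 — Component impedances:
  R: Z = R = 52 Ω
  L: Z = jωL = j·3274·0.00114 = 0 + j3.732 Ω
  C: Z = 1/(jωC) = -j/(ω·C) = 0 - j6.5 Ω
Step 3 — Parallel combination: 1/Z_total = 1/R + 1/L + 1/C; Z_total = 1.436 + j8.522 Ω = 8.642∠80.4° Ω.
Step 4 — Power factor: PF = cos(φ) = Re(Z)/|Z| = 1.436/8.642 = 0.1662.
Step 5 — Type: Im(Z) = 8.522 ⇒ lagging (phase φ = 80.4°).

PF = 0.1662 (lagging, φ = 80.4°)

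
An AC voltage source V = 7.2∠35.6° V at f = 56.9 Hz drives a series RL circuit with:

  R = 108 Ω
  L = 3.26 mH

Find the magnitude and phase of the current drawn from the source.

Step 1 — Angular frequency: ω = 2π·f = 2π·56.9 = 357.5 rad/s.
Step 2 — Component impedances:
  R: Z = R = 108 Ω
  L: Z = jωL = j·357.5·0.00326 = 0 + j1.165 Ω
Step 3 — Series combination: Z_total = R + L = 108 + j1.165 Ω = 108∠0.6° Ω.
Step 4 — Source phasor: V = 7.2∠35.6° V = 5.854 + j4.191 V.
Step 5 — Ohm's law: I = V / Z_total = (5.854 + j4.191) / (108 + j1.165) = 0.05462 + j0.03822 A.
Step 6 — Convert to polar: |I| = 0.06666 A, ∠I = 35.0°.

I = 0.06666∠35.0° A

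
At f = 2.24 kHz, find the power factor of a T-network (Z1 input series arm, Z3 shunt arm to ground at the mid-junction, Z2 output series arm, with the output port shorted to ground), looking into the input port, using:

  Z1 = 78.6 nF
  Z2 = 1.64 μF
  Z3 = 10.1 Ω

Step 1 — Angular frequency: ω = 2π·f = 2π·2240 = 1.407e+04 rad/s.
Step 2 — Component impedances:
  Z1: Z = 1/(jωC) = -j/(ω·C) = 0 - j904 Ω
  Z2: Z = 1/(jωC) = -j/(ω·C) = 0 - j43.32 Ω
  Z3: Z = R = 10.1 Ω
Step 3 — With the output port shorted to ground, the output series arm Z2 runs from the junction to ground; the shunt arm Z3 also runs from the junction to ground. They appear in parallel: Z3 || Z2 = 9.579 - j2.233 Ω.
Step 4 — Series with input arm Z1: Z_in = Z1 + (Z3 || Z2) = 9.579 - j906.2 Ω = 906.2∠-89.4° Ω.
Step 5 — Power factor: PF = cos(φ) = Re(Z)/|Z| = 9.579/906.2 = 0.01057.
Step 6 — Type: Im(Z) = -906.2 ⇒ leading (phase φ = -89.4°).

PF = 0.01057 (leading, φ = -89.4°)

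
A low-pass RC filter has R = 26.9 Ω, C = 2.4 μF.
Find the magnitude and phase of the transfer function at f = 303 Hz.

Step 1 — Angular frequency: ω = 2π·303 = 1904 rad/s.
Step 2 — Transfer function: H(jω) = 1/(1 + jωRC).
Step 3 — Denominator: 1 + jωRC = 1 + j·1904·26.9·2.4e-06 = 1 + j0.1229.
Step 4 — H = 0.9851 - j0.1211.
Step 5 — Magnitude: |H| = 0.9925 (-0.1 dB); phase: φ = -7.0°.

|H| = 0.9925 (-0.1 dB), φ = -7.0°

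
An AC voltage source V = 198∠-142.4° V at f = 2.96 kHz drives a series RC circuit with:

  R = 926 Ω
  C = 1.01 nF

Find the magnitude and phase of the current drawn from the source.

Step 1 — Angular frequency: ω = 2π·f = 2π·2960 = 1.86e+04 rad/s.
Step 2 — Component impedances:
  R: Z = R = 926 Ω
  C: Z = 1/(jωC) = -j/(ω·C) = 0 - j5.324e+04 Ω
Step 3 — Series combination: Z_total = R + C = 926 - j5.324e+04 Ω = 5.324e+04∠-89.0° Ω.
Step 4 — Source phasor: V = 198∠-142.4° V = -156.9 - j120.8 V.
Step 5 — Ohm's law: I = V / Z_total = (-156.9 - j120.8) / (926 - j5.324e+04) = 0.002217 - j0.002985 A.
Step 6 — Convert to polar: |I| = 0.003719 A, ∠I = -53.4°.

I = 0.003719∠-53.4° A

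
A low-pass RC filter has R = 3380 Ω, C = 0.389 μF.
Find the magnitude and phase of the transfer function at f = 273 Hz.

Step 1 — Angular frequency: ω = 2π·273 = 1715 rad/s.
Step 2 — Transfer function: H(jω) = 1/(1 + jωRC).
Step 3 — Denominator: 1 + jωRC = 1 + j·1715·3380·3.89e-07 = 1 + j2.255.
Step 4 — H = 0.1643 - j0.3705.
Step 5 — Magnitude: |H| = 0.4053 (-7.8 dB); phase: φ = -66.1°.

|H| = 0.4053 (-7.8 dB), φ = -66.1°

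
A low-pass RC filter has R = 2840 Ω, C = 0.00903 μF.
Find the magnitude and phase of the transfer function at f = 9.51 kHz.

Step 1 — Angular frequency: ω = 2π·9510 = 5.975e+04 rad/s.
Step 2 — Transfer function: H(jω) = 1/(1 + jωRC).
Step 3 — Denominator: 1 + jωRC = 1 + j·5.975e+04·2840·9.03e-09 = 1 + j1.532.
Step 4 — H = 0.2987 - j0.4577.
Step 5 — Magnitude: |H| = 0.5465 (-5.2 dB); phase: φ = -56.9°.

|H| = 0.5465 (-5.2 dB), φ = -56.9°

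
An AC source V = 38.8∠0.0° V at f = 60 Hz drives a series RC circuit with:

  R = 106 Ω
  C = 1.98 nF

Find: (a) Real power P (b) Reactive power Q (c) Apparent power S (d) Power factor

Step 1 — Angular frequency: ω = 2π·f = 2π·60 = 377 rad/s.
Step 2 — Component impedances:
  R: Z = R = 106 Ω
  C: Z = 1/(jωC) = -j/(ω·C) = 0 - j1.34e+06 Ω
Step 3 — Series combination: Z_total = R + C = 106 - j1.34e+06 Ω = 1.34e+06∠-90.0° Ω.
Step 4 — Source phasor: V = 38.8∠0.0° V = 38.8 V.
Step 5 — Current: I = V / Z = 2.292e-09 + j2.896e-05 A = 2.896e-05∠90.0° A.
Step 6 — Complex power: S = V·I* = 8.891e-08 - j0.001124 VA.
Step 7 — Real power: P = Re(S) = 8.891e-08 W.
Step 8 — Reactive power: Q = Im(S) = -0.001124 VAR.
Step 9 — Apparent power: |S| = 0.001124 VA.
Step 10 — Power factor: PF = P/|S| = 7.912e-05 (leading).

(a) P = 8.891e-08 W  (b) Q = -0.001124 VAR  (c) S = 0.001124 VA  (d) PF = 7.912e-05 (leading)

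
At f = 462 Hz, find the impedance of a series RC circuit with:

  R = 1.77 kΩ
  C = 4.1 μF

Step 1 — Angular frequency: ω = 2π·f = 2π·462 = 2903 rad/s.
Step 2 — Component impedances:
  R: Z = R = 1770 Ω
  C: Z = 1/(jωC) = -j/(ω·C) = 0 - j84.02 Ω
Step 3 — Series combination: Z_total = R + C = 1770 - j84.02 Ω = 1772∠-2.7° Ω.

Z = 1770 - j84.02 Ω = 1772∠-2.7° Ω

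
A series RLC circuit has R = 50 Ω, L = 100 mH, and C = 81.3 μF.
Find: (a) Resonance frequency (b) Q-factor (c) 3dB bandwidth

Step 1 — Resonance: ω₀ = 1/√(LC) = 1/√(0.1·8.13e-05) = 350.7 rad/s.
Step 2 — f₀ = ω₀/(2π) = 55.82 Hz.
Step 3 — Series Q: Q = ω₀L/R = 350.7·0.1/50 = 0.7014.
Step 4 — Bandwidth: Δω = ω₀/Q = 500 rad/s; BW = Δω/(2π) = 79.58 Hz.

(a) f₀ = 55.82 Hz  (b) Q = 0.7014  (c) BW = 79.58 Hz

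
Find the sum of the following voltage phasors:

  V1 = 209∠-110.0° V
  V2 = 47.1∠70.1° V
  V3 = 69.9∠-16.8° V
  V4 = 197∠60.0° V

Step 1 — Convert each phasor to rectangular form:
  V1 = 209·(cos(-110.0°) + j·sin(-110.0°)) = -71.48 - j196.4 V
  V2 = 47.1·(cos(70.1°) + j·sin(70.1°)) = 16.03 + j44.29 V
  V3 = 69.9·(cos(-16.8°) + j·sin(-16.8°)) = 66.92 - j20.2 V
  V4 = 197·(cos(60.0°) + j·sin(60.0°)) = 98.5 + j170.6 V
Step 2 — Sum components: V_total = 110 - j1.705 V.
Step 3 — Convert to polar: |V_total| = 110 V, ∠V_total = -0.9°.

V_total = 110∠-0.9° V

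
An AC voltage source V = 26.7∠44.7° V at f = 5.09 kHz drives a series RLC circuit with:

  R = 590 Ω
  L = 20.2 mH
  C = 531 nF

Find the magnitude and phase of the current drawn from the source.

Step 1 — Angular frequency: ω = 2π·f = 2π·5090 = 3.198e+04 rad/s.
Step 2 — Component impedances:
  R: Z = R = 590 Ω
  L: Z = jωL = j·3.198e+04·0.0202 = 0 + j646 Ω
  C: Z = 1/(jωC) = -j/(ω·C) = 0 - j58.89 Ω
Step 3 — Series combination: Z_total = R + L + C = 590 + j587.1 Ω = 832.4∠44.9° Ω.
Step 4 — Source phasor: V = 26.7∠44.7° V = 18.98 + j18.78 V.
Step 5 — Ohm's law: I = V / Z_total = (18.98 + j18.78) / (590 + j587.1) = 0.03208 - j9e-05 A.
Step 6 — Convert to polar: |I| = 0.03208 A, ∠I = -0.2°.

I = 0.03208∠-0.2° A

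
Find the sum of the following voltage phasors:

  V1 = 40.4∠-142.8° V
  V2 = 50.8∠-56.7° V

Step 1 — Convert each phasor to rectangular form:
  V1 = 40.4·(cos(-142.8°) + j·sin(-142.8°)) = -32.18 - j24.43 V
  V2 = 50.8·(cos(-56.7°) + j·sin(-56.7°)) = 27.89 - j42.46 V
Step 2 — Sum components: V_total = -4.289 - j66.88 V.
Step 3 — Convert to polar: |V_total| = 67.02 V, ∠V_total = -93.7°.

V_total = 67.02∠-93.7° V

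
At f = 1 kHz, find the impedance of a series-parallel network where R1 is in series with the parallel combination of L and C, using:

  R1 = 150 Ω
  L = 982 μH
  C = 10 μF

Step 1 — Angular frequency: ω = 2π·f = 2π·1000 = 6283 rad/s.
Step 2 — Component impedances:
  R1: Z = R = 150 Ω
  L: Z = jωL = j·6283·0.000982 = 0 + j6.17 Ω
  C: Z = 1/(jωC) = -j/(ω·C) = 0 - j15.92 Ω
Step 3 — Parallel branch: L || C = 1/(1/L + 1/C) = 0 + j10.08 Ω.
Step 4 — Series with R1: Z_total = R1 + (L || C) = 150 + j10.08 Ω = 150.3∠3.8° Ω.

Z = 150 + j10.08 Ω = 150.3∠3.8° Ω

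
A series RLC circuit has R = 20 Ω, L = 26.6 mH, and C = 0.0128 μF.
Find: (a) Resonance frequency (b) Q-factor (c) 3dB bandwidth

Step 1 — Resonance: ω₀ = 1/√(LC) = 1/√(0.0266·1.28e-08) = 5.419e+04 rad/s.
Step 2 — f₀ = ω₀/(2π) = 8625 Hz.
Step 3 — Series Q: Q = ω₀L/R = 5.419e+04·0.0266/20 = 72.08.
Step 4 — Bandwidth: Δω = ω₀/Q = 751.9 rad/s; BW = Δω/(2π) = 119.7 Hz.

(a) f₀ = 8625 Hz  (b) Q = 72.08  (c) BW = 119.7 Hz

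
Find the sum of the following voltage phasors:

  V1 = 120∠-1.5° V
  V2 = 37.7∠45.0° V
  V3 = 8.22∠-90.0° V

Step 1 — Convert each phasor to rectangular form:
  V1 = 120·(cos(-1.5°) + j·sin(-1.5°)) = 120 - j3.141 V
  V2 = 37.7·(cos(45.0°) + j·sin(45.0°)) = 26.66 + j26.66 V
  V3 = 8.22·(cos(-90.0°) + j·sin(-90.0°)) = 0 - j8.22 V
Step 2 — Sum components: V_total = 146.6 + j15.3 V.
Step 3 — Convert to polar: |V_total| = 147.4 V, ∠V_total = 6.0°.

V_total = 147.4∠6.0° V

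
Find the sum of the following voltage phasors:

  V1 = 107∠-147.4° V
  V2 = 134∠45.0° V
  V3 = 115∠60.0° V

Step 1 — Convert each phasor to rectangular form:
  V1 = 107·(cos(-147.4°) + j·sin(-147.4°)) = -90.14 - j57.65 V
  V2 = 134·(cos(45.0°) + j·sin(45.0°)) = 94.75 + j94.75 V
  V3 = 115·(cos(60.0°) + j·sin(60.0°)) = 57.5 + j99.59 V
Step 2 — Sum components: V_total = 62.11 + j136.7 V.
Step 3 — Convert to polar: |V_total| = 150.1 V, ∠V_total = 65.6°.

V_total = 150.1∠65.6° V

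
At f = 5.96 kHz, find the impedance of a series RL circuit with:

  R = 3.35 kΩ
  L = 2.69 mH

Step 1 — Angular frequency: ω = 2π·f = 2π·5960 = 3.745e+04 rad/s.
Step 2 — Component impedances:
  R: Z = R = 3350 Ω
  L: Z = jωL = j·3.745e+04·0.00269 = 0 + j100.7 Ω
Step 3 — Series combination: Z_total = R + L = 3350 + j100.7 Ω = 3352∠1.7° Ω.

Z = 3350 + j100.7 Ω = 3352∠1.7° Ω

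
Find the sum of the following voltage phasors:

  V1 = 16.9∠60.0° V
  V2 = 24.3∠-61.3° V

Step 1 — Convert each phasor to rectangular form:
  V1 = 16.9·(cos(60.0°) + j·sin(60.0°)) = 8.45 + j14.64 V
  V2 = 24.3·(cos(-61.3°) + j·sin(-61.3°)) = 11.67 - j21.31 V
Step 2 — Sum components: V_total = 20.12 - j6.679 V.
Step 3 — Convert to polar: |V_total| = 21.2 V, ∠V_total = -18.4°.

V_total = 21.2∠-18.4° V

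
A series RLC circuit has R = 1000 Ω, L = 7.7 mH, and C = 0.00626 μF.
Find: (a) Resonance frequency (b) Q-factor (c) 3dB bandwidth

Step 1 — Resonance: ω₀ = 1/√(LC) = 1/√(0.0077·6.26e-09) = 1.44e+05 rad/s.
Step 2 — f₀ = ω₀/(2π) = 2.292e+04 Hz.
Step 3 — Series Q: Q = ω₀L/R = 1.44e+05·0.0077/1000 = 1.109.
Step 4 — Bandwidth: Δω = ω₀/Q = 1.299e+05 rad/s; BW = Δω/(2π) = 2.067e+04 Hz.

(a) f₀ = 2.292e+04 Hz  (b) Q = 1.109  (c) BW = 2.067e+04 Hz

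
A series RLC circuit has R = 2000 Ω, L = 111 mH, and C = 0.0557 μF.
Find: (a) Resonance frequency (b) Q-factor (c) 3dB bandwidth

Step 1 — Resonance condition Im(Z)=0 gives ω₀ = 1/√(LC).
Step 2 — ω₀ = 1/√(0.111·5.57e-08) = 1.272e+04 rad/s.
Step 3 — f₀ = ω₀/(2π) = 2024 Hz.
Step 4 — Series Q: Q = ω₀L/R = 1.272e+04·0.111/2000 = 0.7058.
Step 5 — 3dB bandwidth: Δω = ω₀/Q = 1.802e+04 rad/s; BW = Δω/(2π) = 2868 Hz.

(a) f₀ = 2024 Hz  (b) Q = 0.7058  (c) BW = 2868 Hz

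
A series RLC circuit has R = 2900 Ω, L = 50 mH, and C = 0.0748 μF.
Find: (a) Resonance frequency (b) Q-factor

Step 1 — Resonance condition Im(Z)=0 gives ω₀ = 1/√(LC).
Step 2 — ω₀ = 1/√(0.05·7.48e-08) = 1.635e+04 rad/s.
Step 3 — f₀ = ω₀/(2π) = 2602 Hz.
Step 4 — Series Q: Q = ω₀L/R = 1.635e+04·0.05/2900 = 0.2819.

(a) f₀ = 2602 Hz  (b) Q = 0.2819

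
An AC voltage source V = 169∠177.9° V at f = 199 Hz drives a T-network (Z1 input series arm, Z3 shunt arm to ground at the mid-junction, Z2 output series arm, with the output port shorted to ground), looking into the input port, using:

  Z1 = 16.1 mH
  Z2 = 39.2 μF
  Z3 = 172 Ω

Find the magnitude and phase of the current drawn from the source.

Step 1 — Angular frequency: ω = 2π·f = 2π·199 = 1250 rad/s.
Step 2 — Component impedances:
  Z1: Z = jωL = j·1250·0.0161 = 0 + j20.13 Ω
  Z2: Z = 1/(jωC) = -j/(ω·C) = 0 - j20.4 Ω
  Z3: Z = R = 172 Ω
Step 3 — With the output port shorted to ground, the output series arm Z2 runs from the junction to ground; the shunt arm Z3 also runs from the junction to ground. They appear in parallel: Z3 || Z2 = 2.387 - j20.12 Ω.
Step 4 — Series with input arm Z1: Z_in = Z1 + (Z3 || Z2) = 2.387 + j0.0114 Ω = 2.387∠0.3° Ω.
Step 5 — Source phasor: V = 169∠177.9° V = -168.9 + j6.193 V.
Step 6 — Ohm's law: I = V / Z_total = (-168.9 + j6.193) / (2.387 + j0.0114) = -70.75 + j2.933 A.
Step 7 — Convert to polar: |I| = 70.81 A, ∠I = 177.6°.

I = 70.81∠177.6° A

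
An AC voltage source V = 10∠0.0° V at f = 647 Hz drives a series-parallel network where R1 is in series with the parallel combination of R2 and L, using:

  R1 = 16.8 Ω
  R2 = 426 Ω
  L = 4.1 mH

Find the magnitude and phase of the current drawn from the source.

Step 1 — Angular frequency: ω = 2π·f = 2π·647 = 4065 rad/s.
Step 2 — Component impedances:
  R1: Z = R = 16.8 Ω
  R2: Z = R = 426 Ω
  L: Z = jωL = j·4065·0.0041 = 0 + j16.67 Ω
Step 3 — Parallel branch: R2 || L = 1/(1/R2 + 1/L) = 0.6511 + j16.64 Ω.
Step 4 — Series with R1: Z_total = R1 + (R2 || L) = 17.45 + j16.64 Ω = 24.11∠43.6° Ω.
Step 5 — Source phasor: V = 10∠0.0° V = 10 V.
Step 6 — Ohm's law: I = V / Z_total = (10) / (17.45 + j16.64) = 0.3001 - j0.2862 A.
Step 7 — Convert to polar: |I| = 0.4147 A, ∠I = -43.6°.

I = 0.4147∠-43.6° A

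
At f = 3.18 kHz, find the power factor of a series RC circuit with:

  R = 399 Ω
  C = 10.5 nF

Step 1 — Angular frequency: ω = 2π·f = 2π·3180 = 1.998e+04 rad/s.
Step 2 — Component impedances:
  R: Z = R = 399 Ω
  C: Z = 1/(jωC) = -j/(ω·C) = 0 - j4767 Ω
Step 3 — Series combination: Z_total = R + C = 399 - j4767 Ω = 4783∠-85.2° Ω.
Step 4 — Power factor: PF = cos(φ) = Re(Z)/|Z| = 399/4783 = 0.08342.
Step 5 — Type: Im(Z) = -4767 ⇒ leading (phase φ = -85.2°).

PF = 0.08342 (leading, φ = -85.2°)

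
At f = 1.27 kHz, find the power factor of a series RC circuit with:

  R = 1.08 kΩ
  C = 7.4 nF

Step 1 — Angular frequency: ω = 2π·f = 2π·1270 = 7980 rad/s.
Step 2 — Component impedances:
  R: Z = R = 1080 Ω
  C: Z = 1/(jωC) = -j/(ω·C) = 0 - j1.693e+04 Ω
Step 3 — Series combination: Z_total = R + C = 1080 - j1.693e+04 Ω = 1.697e+04∠-86.4° Ω.
Step 4 — Power factor: PF = cos(φ) = Re(Z)/|Z| = 1080/1.697e+04 = 0.06364.
Step 5 — Type: Im(Z) = -1.693e+04 ⇒ leading (phase φ = -86.4°).

PF = 0.06364 (leading, φ = -86.4°)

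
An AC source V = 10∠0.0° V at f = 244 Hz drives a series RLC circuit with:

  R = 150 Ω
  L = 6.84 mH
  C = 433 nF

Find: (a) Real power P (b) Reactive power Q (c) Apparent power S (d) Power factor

Step 1 — Angular frequency: ω = 2π·f = 2π·244 = 1533 rad/s.
Step 2 — Component impedances:
  R: Z = R = 150 Ω
  L: Z = jωL = j·1533·0.00684 = 0 + j10.49 Ω
  C: Z = 1/(jωC) = -j/(ω·C) = 0 - j1506 Ω
Step 3 — Series combination: Z_total = R + L + C = 150 - j1496 Ω = 1503∠-84.3° Ω.
Step 4 — Source phasor: V = 10∠0.0° V = 10 V.
Step 5 — Current: I = V / Z = 0.0006636 + j0.006618 A = 0.006651∠84.3° A.
Step 6 — Complex power: S = V·I* = 0.006636 - j0.06618 VA.
Step 7 — Real power: P = Re(S) = 0.006636 W.
Step 8 — Reactive power: Q = Im(S) = -0.06618 VAR.
Step 9 — Apparent power: |S| = 0.06651 VA.
Step 10 — Power factor: PF = P/|S| = 0.09977 (leading).

(a) P = 0.006636 W  (b) Q = -0.06618 VAR  (c) S = 0.06651 VA  (d) PF = 0.09977 (leading)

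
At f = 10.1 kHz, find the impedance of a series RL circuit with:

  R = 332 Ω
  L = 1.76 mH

Step 1 — Angular frequency: ω = 2π·f = 2π·1.01e+04 = 6.346e+04 rad/s.
Step 2 — Component impedances:
  R: Z = R = 332 Ω
  L: Z = jωL = j·6.346e+04·0.00176 = 0 + j111.7 Ω
Step 3 — Series combination: Z_total = R + L = 332 + j111.7 Ω = 350.3∠18.6° Ω.

Z = 332 + j111.7 Ω = 350.3∠18.6° Ω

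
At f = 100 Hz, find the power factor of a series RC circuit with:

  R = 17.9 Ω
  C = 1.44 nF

Step 1 — Angular frequency: ω = 2π·f = 2π·100 = 628.3 rad/s.
Step 2 — Component impedances:
  R: Z = R = 17.9 Ω
  C: Z = 1/(jωC) = -j/(ω·C) = 0 - j1.105e+06 Ω
Step 3 — Series combination: Z_total = R + C = 17.9 - j1.105e+06 Ω = 1.105e+06∠-90.0° Ω.
Step 4 — Power factor: PF = cos(φ) = Re(Z)/|Z| = 17.9/1.105e+06 = 1.62e-05.
Step 5 — Type: Im(Z) = -1.105e+06 ⇒ leading (phase φ = -90.0°).

PF = 1.62e-05 (leading, φ = -90.0°)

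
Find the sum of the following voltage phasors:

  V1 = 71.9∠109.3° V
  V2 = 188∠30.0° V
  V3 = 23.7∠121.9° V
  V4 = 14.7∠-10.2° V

Step 1 — Convert each phasor to rectangular form:
  V1 = 71.9·(cos(109.3°) + j·sin(109.3°)) = -23.76 + j67.86 V
  V2 = 188·(cos(30.0°) + j·sin(30.0°)) = 162.8 + j94 V
  V3 = 23.7·(cos(121.9°) + j·sin(121.9°)) = -12.52 + j20.12 V
  V4 = 14.7·(cos(-10.2°) + j·sin(-10.2°)) = 14.47 - j2.603 V
Step 2 — Sum components: V_total = 141 + j179.4 V.
Step 3 — Convert to polar: |V_total| = 228.2 V, ∠V_total = 51.8°.

V_total = 228.2∠51.8° V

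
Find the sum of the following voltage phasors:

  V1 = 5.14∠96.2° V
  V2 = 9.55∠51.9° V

Step 1 — Convert each phasor to rectangular form:
  V1 = 5.14·(cos(96.2°) + j·sin(96.2°)) = -0.5551 + j5.11 V
  V2 = 9.55·(cos(51.9°) + j·sin(51.9°)) = 5.893 + j7.515 V
Step 2 — Sum components: V_total = 5.338 + j12.63 V.
Step 3 — Convert to polar: |V_total| = 13.71 V, ∠V_total = 67.1°.

V_total = 13.71∠67.1° V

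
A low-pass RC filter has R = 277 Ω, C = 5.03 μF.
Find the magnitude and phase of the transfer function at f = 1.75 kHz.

Step 1 — Angular frequency: ω = 2π·1750 = 1.1e+04 rad/s.
Step 2 — Transfer function: H(jω) = 1/(1 + jωRC).
Step 3 — Denominator: 1 + jωRC = 1 + j·1.1e+04·277·5.03e-06 = 1 + j15.32.
Step 4 — H = 0.004243 - j0.065.
Step 5 — Magnitude: |H| = 0.06513 (-23.7 dB); phase: φ = -86.3°.

|H| = 0.06513 (-23.7 dB), φ = -86.3°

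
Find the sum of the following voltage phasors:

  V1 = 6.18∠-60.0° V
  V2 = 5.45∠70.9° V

Step 1 — Convert each phasor to rectangular form:
  V1 = 6.18·(cos(-60.0°) + j·sin(-60.0°)) = 3.09 - j5.352 V
  V2 = 5.45·(cos(70.9°) + j·sin(70.9°)) = 1.783 + j5.15 V
Step 2 — Sum components: V_total = 4.873 - j0.2021 V.
Step 3 — Convert to polar: |V_total| = 4.878 V, ∠V_total = -2.4°.

V_total = 4.878∠-2.4° V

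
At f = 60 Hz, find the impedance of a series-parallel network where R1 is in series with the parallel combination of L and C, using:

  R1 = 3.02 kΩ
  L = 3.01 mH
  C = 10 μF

Step 1 — Angular frequency: ω = 2π·f = 2π·60 = 377 rad/s.
Step 2 — Component impedances:
  R1: Z = R = 3020 Ω
  L: Z = jωL = j·377·0.00301 = 0 + j1.135 Ω
  C: Z = 1/(jωC) = -j/(ω·C) = 0 - j265.3 Ω
Step 3 — Parallel branch: L || C = 1/(1/L + 1/C) = 0 + j1.14 Ω.
Step 4 — Series with R1: Z_total = R1 + (L || C) = 3020 + j1.14 Ω = 3020∠0.0° Ω.

Z = 3020 + j1.14 Ω = 3020∠0.0° Ω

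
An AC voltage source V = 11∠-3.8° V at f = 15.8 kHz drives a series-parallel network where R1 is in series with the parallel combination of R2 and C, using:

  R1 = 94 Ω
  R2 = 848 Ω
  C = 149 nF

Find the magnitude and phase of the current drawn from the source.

Step 1 — Angular frequency: ω = 2π·f = 2π·1.58e+04 = 9.927e+04 rad/s.
Step 2 — Component impedances:
  R1: Z = R = 94 Ω
  R2: Z = R = 848 Ω
  C: Z = 1/(jωC) = -j/(ω·C) = 0 - j67.6 Ω
Step 3 — Parallel branch: R2 || C = 1/(1/R2 + 1/C) = 5.356 - j67.18 Ω.
Step 4 — Series with R1: Z_total = R1 + (R2 || C) = 99.36 - j67.18 Ω = 119.9∠-34.1° Ω.
Step 5 — Source phasor: V = 11∠-3.8° V = 10.98 - j0.729 V.
Step 6 — Ohm's law: I = V / Z_total = (10.98 - j0.729) / (99.36 - j67.18) = 0.07922 + j0.04622 A.
Step 7 — Convert to polar: |I| = 0.09172 A, ∠I = 30.3°.

I = 0.09172∠30.3° A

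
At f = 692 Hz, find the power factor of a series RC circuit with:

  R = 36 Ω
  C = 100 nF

Step 1 — Angular frequency: ω = 2π·f = 2π·692 = 4348 rad/s.
Step 2 — Component impedances:
  R: Z = R = 36 Ω
  C: Z = 1/(jωC) = -j/(ω·C) = 0 - j2300 Ω
Step 3 — Series combination: Z_total = R + C = 36 - j2300 Ω = 2300∠-89.1° Ω.
Step 4 — Power factor: PF = cos(φ) = Re(Z)/|Z| = 36/2300 = 0.01565.
Step 5 — Type: Im(Z) = -2300 ⇒ leading (phase φ = -89.1°).

PF = 0.01565 (leading, φ = -89.1°)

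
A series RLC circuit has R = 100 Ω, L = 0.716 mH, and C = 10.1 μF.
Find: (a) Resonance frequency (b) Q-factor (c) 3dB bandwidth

Step 1 — Resonance: ω₀ = 1/√(LC) = 1/√(0.000716·1.01e-05) = 1.176e+04 rad/s.
Step 2 — f₀ = ω₀/(2π) = 1872 Hz.
Step 3 — Series Q: Q = ω₀L/R = 1.176e+04·0.000716/100 = 0.0842.
Step 4 — Bandwidth: Δω = ω₀/Q = 1.397e+05 rad/s; BW = Δω/(2π) = 2.223e+04 Hz.

(a) f₀ = 1872 Hz  (b) Q = 0.0842  (c) BW = 2.223e+04 Hz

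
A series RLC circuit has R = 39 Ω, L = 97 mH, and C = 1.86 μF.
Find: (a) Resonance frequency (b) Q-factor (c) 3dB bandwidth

Step 1 — Resonance condition Im(Z)=0 gives ω₀ = 1/√(LC).
Step 2 — ω₀ = 1/√(0.097·1.86e-06) = 2354 rad/s.
Step 3 — f₀ = ω₀/(2π) = 374.7 Hz.
Step 4 — Series Q: Q = ω₀L/R = 2354·0.097/39 = 5.856.
Step 5 — 3dB bandwidth: Δω = ω₀/Q = 402.1 rad/s; BW = Δω/(2π) = 63.99 Hz.

(a) f₀ = 374.7 Hz  (b) Q = 5.856  (c) BW = 63.99 Hz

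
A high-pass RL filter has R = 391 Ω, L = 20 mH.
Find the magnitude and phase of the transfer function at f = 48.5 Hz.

Step 1 — Angular frequency: ω = 2π·48.5 = 304.7 rad/s.
Step 2 — Transfer function: H(jω) = jωL/(R + jωL).
Step 3 — Numerator jωL = j·6.095; denominator R + jωL = 391 + j6.095.
Step 4 — H = 0.0002429 + j0.01558.
Step 5 — Magnitude: |H| = 0.01559 (-36.1 dB); phase: φ = 89.1°.

|H| = 0.01559 (-36.1 dB), φ = 89.1°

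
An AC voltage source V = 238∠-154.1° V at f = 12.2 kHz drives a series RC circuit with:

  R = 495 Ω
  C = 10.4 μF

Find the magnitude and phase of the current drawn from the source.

Step 1 — Angular frequency: ω = 2π·f = 2π·1.22e+04 = 7.665e+04 rad/s.
Step 2 — Component impedances:
  R: Z = R = 495 Ω
  C: Z = 1/(jωC) = -j/(ω·C) = 0 - j1.254 Ω
Step 3 — Series combination: Z_total = R + C = 495 - j1.254 Ω = 495∠-0.1° Ω.
Step 4 — Source phasor: V = 238∠-154.1° V = -214.1 - j104 V.
Step 5 — Ohm's law: I = V / Z_total = (-214.1 - j104) / (495 - j1.254) = -0.432 - j0.2111 A.
Step 6 — Convert to polar: |I| = 0.4808 A, ∠I = -154.0°.

I = 0.4808∠-154.0° A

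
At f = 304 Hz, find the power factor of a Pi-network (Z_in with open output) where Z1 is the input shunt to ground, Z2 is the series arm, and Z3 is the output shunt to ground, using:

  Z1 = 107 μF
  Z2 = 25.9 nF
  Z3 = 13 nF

Step 1 — Angular frequency: ω = 2π·f = 2π·304 = 1910 rad/s.
Step 2 — Component impedances:
  Z1: Z = 1/(jωC) = -j/(ω·C) = 0 - j4.893 Ω
  Z2: Z = 1/(jωC) = -j/(ω·C) = 0 - j2.021e+04 Ω
  Z3: Z = 1/(jωC) = -j/(ω·C) = 0 - j4.027e+04 Ω
Step 3 — With open output, the series arm Z2 and the output shunt Z3 appear in series to ground: Z2 + Z3 = 0 - j6.049e+04 Ω.
Step 4 — Parallel with input shunt Z1: Z_in = Z1 || (Z2 + Z3) = 0 - j4.892 Ω = 4.892∠-90.0° Ω.
Step 5 — Power factor: PF = cos(φ) = Re(Z)/|Z| = 0/4.892 = 0.
Step 6 — Type: Im(Z) = -4.892 ⇒ leading (phase φ = -90.0°).

PF = 0 (leading, φ = -90.0°)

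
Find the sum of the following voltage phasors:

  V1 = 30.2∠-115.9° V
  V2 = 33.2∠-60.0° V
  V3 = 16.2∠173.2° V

Step 1 — Convert each phasor to rectangular form:
  V1 = 30.2·(cos(-115.9°) + j·sin(-115.9°)) = -13.19 - j27.17 V
  V2 = 33.2·(cos(-60.0°) + j·sin(-60.0°)) = 16.6 - j28.75 V
  V3 = 16.2·(cos(173.2°) + j·sin(173.2°)) = -16.09 + j1.918 V
Step 2 — Sum components: V_total = -12.68 - j54 V.
Step 3 — Convert to polar: |V_total| = 55.47 V, ∠V_total = -103.2°.

V_total = 55.47∠-103.2° V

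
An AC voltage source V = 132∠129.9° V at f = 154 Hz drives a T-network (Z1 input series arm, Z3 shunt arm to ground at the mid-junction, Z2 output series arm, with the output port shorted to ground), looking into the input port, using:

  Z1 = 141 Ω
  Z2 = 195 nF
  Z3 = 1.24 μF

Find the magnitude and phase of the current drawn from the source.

Step 1 — Angular frequency: ω = 2π·f = 2π·154 = 967.6 rad/s.
Step 2 — Component impedances:
  Z1: Z = R = 141 Ω
  Z2: Z = 1/(jωC) = -j/(ω·C) = 0 - j5300 Ω
  Z3: Z = 1/(jωC) = -j/(ω·C) = 0 - j833.4 Ω
Step 3 — With the output port shorted to ground, the output series arm Z2 runs from the junction to ground; the shunt arm Z3 also runs from the junction to ground. They appear in parallel: Z3 || Z2 = 0 - j720.2 Ω.
Step 4 — Series with input arm Z1: Z_in = Z1 + (Z3 || Z2) = 141 - j720.2 Ω = 733.9∠-78.9° Ω.
Step 5 — Source phasor: V = 132∠129.9° V = -84.67 + j101.3 V.
Step 6 — Ohm's law: I = V / Z_total = (-84.67 + j101.3) / (141 - j720.2) = -0.1576 - j0.08672 A.
Step 7 — Convert to polar: |I| = 0.1799 A, ∠I = -151.2°.

I = 0.1799∠-151.2° A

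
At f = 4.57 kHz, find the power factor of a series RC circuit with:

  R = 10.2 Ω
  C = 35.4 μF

Step 1 — Angular frequency: ω = 2π·f = 2π·4570 = 2.871e+04 rad/s.
Step 2 — Component impedances:
  R: Z = R = 10.2 Ω
  C: Z = 1/(jωC) = -j/(ω·C) = 0 - j0.9838 Ω
Step 3 — Series combination: Z_total = R + C = 10.2 - j0.9838 Ω = 10.25∠-5.5° Ω.
Step 4 — Power factor: PF = cos(φ) = Re(Z)/|Z| = 10.2/10.247 = 0.9954.
Step 5 — Type: Im(Z) = -0.9838 ⇒ leading (phase φ = -5.5°).

PF = 0.9954 (leading, φ = -5.5°)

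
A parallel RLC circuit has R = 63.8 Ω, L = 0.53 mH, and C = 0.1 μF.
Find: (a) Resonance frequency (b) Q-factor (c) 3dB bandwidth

Step 1 — Resonance: ω₀ = 1/√(LC) = 1/√(0.00053·1e-07) = 1.374e+05 rad/s.
Step 2 — f₀ = ω₀/(2π) = 2.186e+04 Hz.
Step 3 — Parallel Q: Q = R/(ω₀L) = 63.8/(1.374e+05·0.00053) = 0.8764.
Step 4 — Bandwidth: Δω = ω₀/Q = 1.567e+05 rad/s; BW = Δω/(2π) = 2.495e+04 Hz.

(a) f₀ = 2.186e+04 Hz  (b) Q = 0.8764  (c) BW = 2.495e+04 Hz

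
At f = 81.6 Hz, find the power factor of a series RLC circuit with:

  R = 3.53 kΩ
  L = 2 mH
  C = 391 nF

Step 1 — Angular frequency: ω = 2π·f = 2π·81.6 = 512.7 rad/s.
Step 2 — Component impedances:
  R: Z = R = 3530 Ω
  L: Z = jωL = j·512.7·0.002 = 0 + j1.025 Ω
  C: Z = 1/(jωC) = -j/(ω·C) = 0 - j4988 Ω
Step 3 — Series combination: Z_total = R + L + C = 3530 - j4987 Ω = 6110∠-54.7° Ω.
Step 4 — Power factor: PF = cos(φ) = Re(Z)/|Z| = 3530/6110 = 0.5777.
Step 5 — Type: Im(Z) = -4987 ⇒ leading (phase φ = -54.7°).

PF = 0.5777 (leading, φ = -54.7°)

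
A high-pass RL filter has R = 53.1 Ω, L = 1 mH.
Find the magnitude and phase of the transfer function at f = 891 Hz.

Step 1 — Angular frequency: ω = 2π·891 = 5598 rad/s.
Step 2 — Transfer function: H(jω) = jωL/(R + jωL).
Step 3 — Numerator jωL = j·5.598; denominator R + jωL = 53.1 + j5.598.
Step 4 — H = 0.01099 + j0.1043.
Step 5 — Magnitude: |H| = 0.1048 (-19.6 dB); phase: φ = 84.0°.

|H| = 0.1048 (-19.6 dB), φ = 84.0°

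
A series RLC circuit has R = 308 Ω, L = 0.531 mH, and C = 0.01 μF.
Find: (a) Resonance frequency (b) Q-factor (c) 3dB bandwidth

Step 1 — Resonance: ω₀ = 1/√(LC) = 1/√(0.000531·1e-08) = 4.34e+05 rad/s.
Step 2 — f₀ = ω₀/(2π) = 6.907e+04 Hz.
Step 3 — Series Q: Q = ω₀L/R = 4.34e+05·0.000531/308 = 0.7482.
Step 4 — Bandwidth: Δω = ω₀/Q = 5.8e+05 rad/s; BW = Δω/(2π) = 9.232e+04 Hz.

(a) f₀ = 6.907e+04 Hz  (b) Q = 0.7482  (c) BW = 9.232e+04 Hz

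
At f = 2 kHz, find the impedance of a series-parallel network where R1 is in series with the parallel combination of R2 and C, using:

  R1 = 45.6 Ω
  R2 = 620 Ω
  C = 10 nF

Step 1 — Angular frequency: ω = 2π·f = 2π·2000 = 1.257e+04 rad/s.
Step 2 — Component impedances:
  R1: Z = R = 45.6 Ω
  R2: Z = R = 620 Ω
  C: Z = 1/(jωC) = -j/(ω·C) = 0 - j7958 Ω
Step 3 — Parallel branch: R2 || C = 1/(1/R2 + 1/C) = 616.3 - j48.01 Ω.
Step 4 — Series with R1: Z_total = R1 + (R2 || C) = 661.9 - j48.01 Ω = 663.6∠-4.1° Ω.

Z = 661.9 - j48.01 Ω = 663.6∠-4.1° Ω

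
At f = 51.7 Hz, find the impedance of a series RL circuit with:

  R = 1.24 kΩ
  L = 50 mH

Step 1 — Angular frequency: ω = 2π·f = 2π·51.7 = 324.8 rad/s.
Step 2 — Component impedances:
  R: Z = R = 1240 Ω
  L: Z = jωL = j·324.8·0.05 = 0 + j16.24 Ω
Step 3 — Series combination: Z_total = R + L = 1240 + j16.24 Ω = 1240∠0.8° Ω.

Z = 1240 + j16.24 Ω = 1240∠0.8° Ω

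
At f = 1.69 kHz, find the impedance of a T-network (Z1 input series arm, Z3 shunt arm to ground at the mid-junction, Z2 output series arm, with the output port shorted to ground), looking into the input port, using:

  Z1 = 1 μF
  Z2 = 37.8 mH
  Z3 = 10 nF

Step 1 — Angular frequency: ω = 2π·f = 2π·1690 = 1.062e+04 rad/s.
Step 2 — Component impedances:
  Z1: Z = 1/(jωC) = -j/(ω·C) = 0 - j94.17 Ω
  Z2: Z = jωL = j·1.062e+04·0.0378 = 0 + j401.4 Ω
  Z3: Z = 1/(jωC) = -j/(ω·C) = 0 - j9417 Ω
Step 3 — With the output port shorted to ground, the output series arm Z2 runs from the junction to ground; the shunt arm Z3 also runs from the junction to ground. They appear in parallel: Z3 || Z2 = 0 + j419.3 Ω.
Step 4 — Series with input arm Z1: Z_in = Z1 + (Z3 || Z2) = 0 + j325.1 Ω = 325.1∠90.0° Ω.

Z = 0 + j325.1 Ω = 325.1∠90.0° Ω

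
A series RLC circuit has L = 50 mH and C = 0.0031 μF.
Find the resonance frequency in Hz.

Step 1 — Resonance condition Im(Z)=0 gives ω₀ = 1/√(LC).
Step 2 — ω₀ = 1/√(0.05·3.1e-09) = 8.032e+04 rad/s.
Step 3 — f₀ = ω₀/(2π) = 1.278e+04 Hz.

f₀ = 1.278e+04 Hz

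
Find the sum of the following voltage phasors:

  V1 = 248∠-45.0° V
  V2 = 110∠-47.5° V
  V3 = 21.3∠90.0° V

Step 1 — Convert each phasor to rectangular form:
  V1 = 248·(cos(-45.0°) + j·sin(-45.0°)) = 175.4 - j175.4 V
  V2 = 110·(cos(-47.5°) + j·sin(-47.5°)) = 74.31 - j81.1 V
  V3 = 21.3·(cos(90.0°) + j·sin(90.0°)) = 0 + j21.3 V
Step 2 — Sum components: V_total = 249.7 - j235.2 V.
Step 3 — Convert to polar: |V_total| = 343 V, ∠V_total = -43.3°.

V_total = 343∠-43.3° V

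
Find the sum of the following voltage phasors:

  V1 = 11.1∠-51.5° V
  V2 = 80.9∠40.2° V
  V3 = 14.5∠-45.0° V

Step 1 — Convert each phasor to rectangular form:
  V1 = 11.1·(cos(-51.5°) + j·sin(-51.5°)) = 6.91 - j8.687 V
  V2 = 80.9·(cos(40.2°) + j·sin(40.2°)) = 61.79 + j52.22 V
  V3 = 14.5·(cos(-45.0°) + j·sin(-45.0°)) = 10.25 - j10.25 V
Step 2 — Sum components: V_total = 78.95 + j33.28 V.
Step 3 — Convert to polar: |V_total| = 85.68 V, ∠V_total = 22.9°.

V_total = 85.68∠22.9° V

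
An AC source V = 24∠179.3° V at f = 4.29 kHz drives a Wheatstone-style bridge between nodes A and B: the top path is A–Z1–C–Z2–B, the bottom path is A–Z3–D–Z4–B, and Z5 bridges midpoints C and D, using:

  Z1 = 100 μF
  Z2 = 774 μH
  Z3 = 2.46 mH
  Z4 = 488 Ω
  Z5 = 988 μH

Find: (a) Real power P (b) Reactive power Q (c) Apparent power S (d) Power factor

Step 1 — Angular frequency: ω = 2π·f = 2π·4290 = 2.695e+04 rad/s.
Step 2 — Component impedances:
  Z1: Z = 1/(jωC) = -j/(ω·C) = 0 - j0.371 Ω
  Z2: Z = jωL = j·2.695e+04·0.000774 = 0 + j20.86 Ω
  Z3: Z = jωL = j·2.695e+04·0.00246 = 0 + j66.31 Ω
  Z4: Z = R = 488 Ω
  Z5: Z = jωL = j·2.695e+04·0.000988 = 0 + j26.63 Ω
Step 3 — Bridge requires nodal analysis (the Z5 bridge couples midpoints C and D, so the two paths cannot be reduced to a simple series/parallel combination). Setting node B to ground and injecting 1 A at node A, the 3-node admittance system at A, C, D solves to V_A = Z_AB = 0.877 + j20.42 Ω = 20.44∠87.5° Ω.
Step 4 — Source phasor: V = 24∠179.3° V = -24 + j0.2932 V.
Step 5 — Current: I = V / Z = -0.03605 + j1.174 A = 1.174∠91.8° A.
Step 6 — Complex power: S = V·I* = 1.209 + j28.16 VA.
Step 7 — Real power: P = Re(S) = 1.209 W.
Step 8 — Reactive power: Q = Im(S) = 28.16 VAR.
Step 9 — Apparent power: |S| = 28.18 VA.
Step 10 — Power factor: PF = P/|S| = 0.04291 (lagging).

(a) P = 1.209 W  (b) Q = 28.16 VAR  (c) S = 28.18 VA  (d) PF = 0.04291 (lagging)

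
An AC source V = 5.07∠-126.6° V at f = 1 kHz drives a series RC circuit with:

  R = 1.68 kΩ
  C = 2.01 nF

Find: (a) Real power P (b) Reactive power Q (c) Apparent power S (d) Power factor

Step 1 — Angular frequency: ω = 2π·f = 2π·1000 = 6283 rad/s.
Step 2 — Component impedances:
  R: Z = R = 1680 Ω
  C: Z = 1/(jωC) = -j/(ω·C) = 0 - j7.918e+04 Ω
Step 3 — Series combination: Z_total = R + C = 1680 - j7.918e+04 Ω = 7.92e+04∠-88.8° Ω.
Step 4 — Source phasor: V = 5.07∠-126.6° V = -3.023 - j4.07 V.
Step 5 — Current: I = V / Z = 5.057e-05 - j3.925e-05 A = 6.402e-05∠-37.8° A.
Step 6 — Complex power: S = V·I* = 6.885e-06 - j0.0003245 VA.
Step 7 — Real power: P = Re(S) = 6.885e-06 W.
Step 8 — Reactive power: Q = Im(S) = -0.0003245 VAR.
Step 9 — Apparent power: |S| = 0.0003246 VA.
Step 10 — Power factor: PF = P/|S| = 0.02121 (leading).

(a) P = 6.885e-06 W  (b) Q = -0.0003245 VAR  (c) S = 0.0003246 VA  (d) PF = 0.02121 (leading)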